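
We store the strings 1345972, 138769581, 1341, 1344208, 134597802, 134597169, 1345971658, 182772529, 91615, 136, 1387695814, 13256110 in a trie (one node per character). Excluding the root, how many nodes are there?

48

Count nodes per top-level branch (shared prefixes stored once):
  '1'-branch (13256110, 1341, 1344208, 1345971658, 134597169, 1345972, 134597802, 136, 138769581, 1387695814, 182772529): 43 nodes
  '9'-branch (91615): 5 nodes
Sum: 48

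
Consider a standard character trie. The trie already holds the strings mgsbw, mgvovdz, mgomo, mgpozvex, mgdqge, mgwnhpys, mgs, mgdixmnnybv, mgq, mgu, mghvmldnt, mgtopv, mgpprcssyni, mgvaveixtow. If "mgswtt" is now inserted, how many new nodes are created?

3

Walking "mgswtt" from the root, the first 3 characters ("mgs") follow existing edges; "w" is the first miss.
New nodes needed: |"mgswtt"| − 3 = 6 − 3 = 3.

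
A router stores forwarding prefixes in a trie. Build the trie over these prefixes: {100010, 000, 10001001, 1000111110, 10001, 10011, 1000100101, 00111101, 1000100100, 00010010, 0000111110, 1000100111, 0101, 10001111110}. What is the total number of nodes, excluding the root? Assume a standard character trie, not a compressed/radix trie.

46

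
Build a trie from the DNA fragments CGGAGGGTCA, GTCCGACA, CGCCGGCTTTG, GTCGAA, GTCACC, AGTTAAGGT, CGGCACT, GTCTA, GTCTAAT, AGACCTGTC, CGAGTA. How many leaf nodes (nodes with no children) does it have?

10

A leaf is a node with no children — equivalently, the end of a word that is not a proper prefix of any other stored word.
Those words: "AGACCTGTC", "AGTTAAGGT", "CGAGTA", "CGCCGGCTTTG", "CGGAGGGTCA", "CGGCACT", "GTCACC", "GTCCGACA", "GTCGAA", "GTCTAAT"
Leaf count: 10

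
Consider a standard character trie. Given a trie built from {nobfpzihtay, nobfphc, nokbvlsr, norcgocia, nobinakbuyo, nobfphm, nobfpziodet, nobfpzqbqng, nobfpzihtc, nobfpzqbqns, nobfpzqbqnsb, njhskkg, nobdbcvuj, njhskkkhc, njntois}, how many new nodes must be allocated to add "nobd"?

Every character of "nobd" already lies on an existing path (it is a prefix of some stored word).
No new nodes are needed: 0.

0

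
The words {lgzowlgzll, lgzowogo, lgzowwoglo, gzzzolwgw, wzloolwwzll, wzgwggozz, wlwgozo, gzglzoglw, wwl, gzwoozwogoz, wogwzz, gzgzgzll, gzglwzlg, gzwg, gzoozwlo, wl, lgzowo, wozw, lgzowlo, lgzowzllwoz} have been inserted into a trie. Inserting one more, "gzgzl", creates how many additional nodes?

The longest prefix of "gzgzl" already in the trie is "gzgz" (length 4).
Each of the 1 remaining characters creates one node.

1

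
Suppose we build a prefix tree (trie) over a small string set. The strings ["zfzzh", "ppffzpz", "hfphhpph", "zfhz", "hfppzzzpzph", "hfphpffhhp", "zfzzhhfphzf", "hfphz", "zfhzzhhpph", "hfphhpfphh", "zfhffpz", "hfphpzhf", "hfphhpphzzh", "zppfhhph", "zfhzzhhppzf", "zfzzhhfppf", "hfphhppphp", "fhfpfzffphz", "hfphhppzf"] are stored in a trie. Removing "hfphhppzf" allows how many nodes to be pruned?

After clearing the end-marker at "hfphhppzf", prune upward until reaching a node still needed by another word.
The suffix "zf" (2 nodes) is used only by "hfphhppzf"; the node for "hfphhpp" still has the child "h", so pruning stops there.
Nodes removed: 2

2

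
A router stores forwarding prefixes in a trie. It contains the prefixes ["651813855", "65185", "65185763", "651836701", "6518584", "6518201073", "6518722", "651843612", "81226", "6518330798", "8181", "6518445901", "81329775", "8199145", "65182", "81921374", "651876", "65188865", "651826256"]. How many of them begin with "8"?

5

Filter for entries beginning with "8":
Matches: "81226", "81329775", "8181", "81921374", "8199145"
Count: 5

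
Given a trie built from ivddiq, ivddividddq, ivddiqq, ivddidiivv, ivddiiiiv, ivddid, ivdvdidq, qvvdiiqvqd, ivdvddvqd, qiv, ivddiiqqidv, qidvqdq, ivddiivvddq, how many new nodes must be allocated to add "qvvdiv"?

1

Walking "qvvdiv" from the root, the first 5 characters ("qvvdi") follow existing edges; "v" is the first miss.
Each of the 1 remaining characters creates one node.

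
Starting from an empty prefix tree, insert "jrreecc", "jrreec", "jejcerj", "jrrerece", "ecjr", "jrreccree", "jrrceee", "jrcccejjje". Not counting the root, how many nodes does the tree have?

38

Trie structure (* marks end of a word):
(root)
├─ e
│  └─ c
│     └─ j
│        └─ r *
└─ j
   ├─ e
   │  └─ j
   │     └─ c
   │        └─ e
   │           └─ r
   │              └─ j *
   └─ r
      ├─ c
      │  └─ c
      │     └─ c
      │        └─ e
      │           └─ j
      │              └─ j
      │                 └─ j
      │                    └─ e *
      └─ r
         ├─ c
         │  └─ e
         │     └─ e
         │        └─ e *
         └─ e
            ├─ c
            │  └─ c
            │     └─ r
            │        └─ e
            │           └─ e *
            ├─ e
            │  └─ c *
            │     └─ c *
            └─ r
               └─ e
                  └─ c
                     └─ e *
Counting every labelled node above: 38.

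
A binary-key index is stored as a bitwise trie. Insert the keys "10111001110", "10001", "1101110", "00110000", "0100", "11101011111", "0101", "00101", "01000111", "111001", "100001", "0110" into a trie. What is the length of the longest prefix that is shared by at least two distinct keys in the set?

Equivalently: take the maximum, over all pairs, of their longest common prefix length.
"0100" and "01000111" agree on "0100" (4 characters) before diverging; nothing deeper is shared.
Longest shared-prefix length: 4

4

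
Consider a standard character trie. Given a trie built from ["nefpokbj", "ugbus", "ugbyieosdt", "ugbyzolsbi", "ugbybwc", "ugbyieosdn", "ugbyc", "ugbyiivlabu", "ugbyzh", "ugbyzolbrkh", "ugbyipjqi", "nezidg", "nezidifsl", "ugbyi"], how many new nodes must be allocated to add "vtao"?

No existing word starts with "v", so every character of "vtao" needs a new node.
4 − 0 = 4 new nodes.

4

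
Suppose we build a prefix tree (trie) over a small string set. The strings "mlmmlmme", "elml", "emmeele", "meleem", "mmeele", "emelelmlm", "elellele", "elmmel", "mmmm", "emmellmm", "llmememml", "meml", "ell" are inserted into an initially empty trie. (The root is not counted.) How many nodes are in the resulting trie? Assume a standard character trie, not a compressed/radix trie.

Trace insertions, counting only characters that open a new branch:
  "mlmmlmme" → 8 new (m, l, m, m, l, m, m, e)
  "elml" → 4 new (e, l, m, l)
  "emmeele" → prefix "e" already present; 6 new (m, m, e, e, l, e)
  "meleem" → prefix "m" already present; 5 new (e, l, e, e, m)
  "mmeele" → prefix "m" already present; 5 new (m, e, e, l, e)
  "emelelmlm" → prefix "em" already present; 7 new (e, l, e, l, m, l, m)
  "elellele" → prefix "el" already present; 6 new (e, l, l, e, l, e)
  "elmmel" → prefix "elm" already present; 3 new (m, e, l)
  "mmmm" → prefix "mm" already present; 2 new (m, m)
  "emmellmm" → prefix "emme" already present; 4 new (l, l, m, m)
  "llmememml" → 9 new (l, l, m, e, m, e, m, m, l)
  "meml" → prefix "me" already present; 2 new (m, l)
  "ell" → prefix "el" already present; 1 new (l)
Total nodes = 8 + 4 + 6 + 5 + 5 + 7 + 6 + 3 + 2 + 4 + 9 + 2 + 1 = 62

62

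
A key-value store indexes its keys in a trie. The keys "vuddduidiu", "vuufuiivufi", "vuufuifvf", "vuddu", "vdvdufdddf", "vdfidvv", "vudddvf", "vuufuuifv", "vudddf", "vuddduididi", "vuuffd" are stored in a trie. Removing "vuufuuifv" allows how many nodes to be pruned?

4

A node on "vuufuuifv"'s path can go only if nothing else ends at it or branches off below it.
The suffix "uifv" (4 nodes) is used only by "vuufuuifv"; the node for "vuufu" still has the child "i", so pruning stops there.
Nodes removed: 4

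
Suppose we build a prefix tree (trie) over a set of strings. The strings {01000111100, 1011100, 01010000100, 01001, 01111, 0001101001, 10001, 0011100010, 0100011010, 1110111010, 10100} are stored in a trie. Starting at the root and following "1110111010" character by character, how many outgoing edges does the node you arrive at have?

The children of the "1110111010" node are the distinct next characters among strings starting with "1110111010".
No stored string extends past "1110111010".
That node has 0 child edges.

0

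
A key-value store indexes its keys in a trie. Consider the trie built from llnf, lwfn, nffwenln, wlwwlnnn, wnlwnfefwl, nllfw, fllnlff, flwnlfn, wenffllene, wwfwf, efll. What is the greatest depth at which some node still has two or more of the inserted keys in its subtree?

Look for the deepest trie node that still has at least two words in its subtree.
"fllnlff" and "flwnlfn" agree on "fl" (2 characters) before diverging; nothing deeper is shared.
Longest shared-prefix length: 2

2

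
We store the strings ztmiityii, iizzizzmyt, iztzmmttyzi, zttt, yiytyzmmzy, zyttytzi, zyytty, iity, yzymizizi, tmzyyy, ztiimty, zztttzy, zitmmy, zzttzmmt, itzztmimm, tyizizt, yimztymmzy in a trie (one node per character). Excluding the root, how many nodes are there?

Count nodes per top-level branch (shared prefixes stored once):
  'i'-branch (iity, iizzizzmyt, itzztmimm, iztzmmttyzi): 30 nodes
  't'-branch (tmzyyy, tyizizt): 12 nodes
  'y'-branch (yimztymmzy, yiytyzmmzy, yzymizizi): 26 nodes
  'z'-branch (zitmmy, ztiimty, ztmiityii, zttt, zyttytzi, zyytty, zztttzy, zzttzmmt): 42 nodes
Sum: 110

110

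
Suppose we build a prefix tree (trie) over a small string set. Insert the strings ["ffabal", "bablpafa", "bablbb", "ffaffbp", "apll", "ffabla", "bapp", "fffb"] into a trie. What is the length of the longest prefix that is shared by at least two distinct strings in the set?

The deepest shared node is where two words last agree before diverging.
e.g. "bablbb" and "bablpafa" share the prefix "babl" of length 4; no pair shares a longer one.
Longest shared-prefix length: 4

4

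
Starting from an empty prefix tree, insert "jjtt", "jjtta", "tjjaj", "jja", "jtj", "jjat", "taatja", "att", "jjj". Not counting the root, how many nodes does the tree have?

23

Trace insertions, counting only characters that open a new branch:
  "jjtt" → 4 new (j, j, t, t)
  "jjtta" → prefix "jjtt" already present; 1 new (a)
  "tjjaj" → 5 new (t, j, j, a, j)
  "jja" → prefix "jj" already present; 1 new (a)
  "jtj" → prefix "j" already present; 2 new (t, j)
  "jjat" → prefix "jja" already present; 1 new (t)
  "taatja" → prefix "t" already present; 5 new (a, a, t, j, a)
  "att" → 3 new (a, t, t)
  "jjj" → prefix "jj" already present; 1 new (j)
Total nodes = 4 + 1 + 5 + 1 + 2 + 1 + 5 + 3 + 1 = 23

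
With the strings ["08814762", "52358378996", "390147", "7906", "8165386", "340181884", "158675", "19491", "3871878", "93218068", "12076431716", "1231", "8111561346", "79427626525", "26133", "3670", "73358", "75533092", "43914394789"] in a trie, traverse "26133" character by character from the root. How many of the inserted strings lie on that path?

1

Walk "26133" from the root; an end-of-word marker is hit whenever a stored word is a prefix of "26133".
Prefixes of the query that are stored words: "26133"
Count: 1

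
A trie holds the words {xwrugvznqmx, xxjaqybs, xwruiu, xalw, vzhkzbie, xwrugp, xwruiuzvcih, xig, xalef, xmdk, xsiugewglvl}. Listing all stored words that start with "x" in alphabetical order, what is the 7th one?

DFS of the "x" subtree visits, in order: "xalef", "xalw", "xig", "xmdk", "xsiugewglvl", "xwrugp", "xwrugvznqmx", "xwruiu", "xwruiuzvcih", "xxjaqybs"
The 7th is xwrugvznqmx.

xwrugvznqmx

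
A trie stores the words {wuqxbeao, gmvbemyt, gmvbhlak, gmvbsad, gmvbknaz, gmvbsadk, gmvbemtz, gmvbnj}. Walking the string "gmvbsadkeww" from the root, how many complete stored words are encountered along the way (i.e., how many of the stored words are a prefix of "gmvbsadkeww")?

Check each prefix of "gmvbsadkeww" against the stored set — each match is an end-marker on the path.
Prefixes of the query that are stored words: "gmvbsad", "gmvbsadk"
Count: 2

2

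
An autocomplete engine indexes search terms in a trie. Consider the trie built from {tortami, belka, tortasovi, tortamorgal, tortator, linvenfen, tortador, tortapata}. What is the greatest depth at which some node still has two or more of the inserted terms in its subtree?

6

Look for the deepest trie node that still has at least two words in its subtree.
e.g. "tortami" and "tortamorgal" share the prefix "tortam" of length 6; no pair shares a longer one.
Longest shared-prefix length: 6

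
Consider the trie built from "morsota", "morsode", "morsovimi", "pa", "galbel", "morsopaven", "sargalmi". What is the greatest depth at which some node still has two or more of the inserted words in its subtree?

The deepest shared node is where two words last agree before diverging.
e.g. "morsode" and "morsopaven" share the prefix "morso" of length 5; no pair shares a longer one.
Longest shared-prefix length: 5

5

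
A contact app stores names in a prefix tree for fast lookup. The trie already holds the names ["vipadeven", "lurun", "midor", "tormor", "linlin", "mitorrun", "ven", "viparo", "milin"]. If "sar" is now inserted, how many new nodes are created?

3

Nothing in the trie begins with "s"; the whole of "sar" is new.
3 − 0 = 3 new nodes.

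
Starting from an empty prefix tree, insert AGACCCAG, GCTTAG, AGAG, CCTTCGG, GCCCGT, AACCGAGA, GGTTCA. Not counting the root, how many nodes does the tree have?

Trie structure (* marks end of a word):
(root)
├─ A
│  ├─ A
│  │  └─ C
│  │     └─ C
│  │        └─ G
│  │           └─ A
│  │              └─ G
│  │                 └─ A *
│  └─ G
│     └─ A
│        ├─ C
│        │  └─ C
│        │     └─ C
│        │        └─ A
│        │           └─ G *
│        └─ G *
├─ C
│  └─ C
│     └─ T
│        └─ T
│           └─ C
│              └─ G
│                 └─ G *
└─ G
   ├─ C
   │  ├─ C
   │  │  └─ C
   │  │     └─ G
   │  │        └─ T *
   │  └─ T
   │     └─ T
   │        └─ A
   │           └─ G *
   └─ G
      └─ T
         └─ T
            └─ C
               └─ A *
Counting every labelled node above: 38.

38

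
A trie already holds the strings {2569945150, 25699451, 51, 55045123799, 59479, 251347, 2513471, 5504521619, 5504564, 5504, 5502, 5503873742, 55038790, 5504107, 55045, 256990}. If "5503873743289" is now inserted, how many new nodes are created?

The longest prefix of "5503873743289" already in the trie is "550387374" (length 9).
So 13 − 9 = 4 new nodes.

4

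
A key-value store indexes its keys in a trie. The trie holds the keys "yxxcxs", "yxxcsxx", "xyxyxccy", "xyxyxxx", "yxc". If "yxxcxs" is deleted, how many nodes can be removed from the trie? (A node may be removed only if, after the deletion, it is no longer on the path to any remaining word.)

Walk "yxxcxs" from the leaf back toward the root, removing each node that no remaining word uses.
The suffix "xs" (2 nodes) is used only by "yxxcxs"; the node for "yxxc" still has the child "s", so pruning stops there.
Nodes removed: 2

2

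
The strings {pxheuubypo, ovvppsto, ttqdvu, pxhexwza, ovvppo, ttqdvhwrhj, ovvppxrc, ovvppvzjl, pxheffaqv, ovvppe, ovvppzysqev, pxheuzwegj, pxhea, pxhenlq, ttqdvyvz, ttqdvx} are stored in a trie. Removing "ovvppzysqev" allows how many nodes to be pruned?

6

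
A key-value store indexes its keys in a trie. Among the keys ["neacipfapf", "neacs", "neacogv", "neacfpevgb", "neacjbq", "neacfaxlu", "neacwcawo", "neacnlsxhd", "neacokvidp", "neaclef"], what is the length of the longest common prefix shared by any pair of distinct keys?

The deepest shared node is where two words last agree before diverging.
"neacfaxlu" and "neacfpevgb" agree on "neacf" (5 characters) before diverging; nothing deeper is shared.
Longest shared-prefix length: 5

5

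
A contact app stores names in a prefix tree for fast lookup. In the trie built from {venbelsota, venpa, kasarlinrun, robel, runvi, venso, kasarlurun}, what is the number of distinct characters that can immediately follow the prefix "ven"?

Walk "ven" from the root, arriving at one node.
Distinct next characters after "ven": b, p, s.
That node has 3 child edges.

3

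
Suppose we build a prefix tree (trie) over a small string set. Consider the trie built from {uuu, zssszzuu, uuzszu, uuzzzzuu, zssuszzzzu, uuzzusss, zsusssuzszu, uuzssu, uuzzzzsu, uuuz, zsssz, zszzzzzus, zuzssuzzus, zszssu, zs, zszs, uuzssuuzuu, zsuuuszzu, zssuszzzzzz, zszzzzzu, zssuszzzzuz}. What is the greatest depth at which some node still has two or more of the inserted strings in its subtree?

10

Equivalently: take the maximum, over all pairs, of their longest common prefix length.
"zssuszzzzu" and "zssuszzzzuz" agree on "zssuszzzzu" (10 characters) before diverging; nothing deeper is shared.
Longest shared-prefix length: 10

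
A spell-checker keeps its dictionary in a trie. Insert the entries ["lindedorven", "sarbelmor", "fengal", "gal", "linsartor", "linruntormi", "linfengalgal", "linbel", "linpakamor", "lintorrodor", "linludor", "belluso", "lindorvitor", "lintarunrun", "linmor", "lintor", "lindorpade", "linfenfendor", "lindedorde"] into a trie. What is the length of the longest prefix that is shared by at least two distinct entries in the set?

8

The deepest shared node is where two words last agree before diverging.
e.g. "lindedorde" and "lindedorven" share the prefix "lindedor" of length 8; no pair shares a longer one.
Longest shared-prefix length: 8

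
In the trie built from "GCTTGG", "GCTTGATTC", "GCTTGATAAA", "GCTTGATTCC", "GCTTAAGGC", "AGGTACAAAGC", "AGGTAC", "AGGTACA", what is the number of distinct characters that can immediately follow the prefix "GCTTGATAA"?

Follow the path "GCTTGATAA" to its node, then look at its outgoing edges.
Distinct next characters after "GCTTGATAA": A.
That node has 1 child edge.

1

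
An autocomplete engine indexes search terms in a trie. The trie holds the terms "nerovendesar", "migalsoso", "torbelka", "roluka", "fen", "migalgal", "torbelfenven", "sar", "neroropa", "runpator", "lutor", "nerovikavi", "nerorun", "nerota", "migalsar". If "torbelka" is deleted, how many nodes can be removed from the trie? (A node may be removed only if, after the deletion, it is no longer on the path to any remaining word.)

2

After clearing the end-marker at "torbelka", prune upward until reaching a node still needed by another word.
The suffix "ka" (2 nodes) is used only by "torbelka"; the node for "torbel" still has the child "f", so pruning stops there.
Nodes removed: 2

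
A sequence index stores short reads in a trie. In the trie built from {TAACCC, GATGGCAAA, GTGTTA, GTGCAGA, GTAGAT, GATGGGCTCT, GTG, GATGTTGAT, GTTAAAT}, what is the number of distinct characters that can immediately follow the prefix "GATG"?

2

Follow the path "GATG" to its node, then look at its outgoing edges.
Distinct next characters after "GATG": G, T.
That node has 2 child edges.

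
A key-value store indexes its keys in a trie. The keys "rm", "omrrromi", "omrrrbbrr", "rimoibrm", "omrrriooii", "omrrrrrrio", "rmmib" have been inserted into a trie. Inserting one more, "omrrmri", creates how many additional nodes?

Walking "omrrmri" from the root, the first 4 characters ("omrr") follow existing edges; "m" is the first miss.
So 7 − 4 = 3 new nodes.

3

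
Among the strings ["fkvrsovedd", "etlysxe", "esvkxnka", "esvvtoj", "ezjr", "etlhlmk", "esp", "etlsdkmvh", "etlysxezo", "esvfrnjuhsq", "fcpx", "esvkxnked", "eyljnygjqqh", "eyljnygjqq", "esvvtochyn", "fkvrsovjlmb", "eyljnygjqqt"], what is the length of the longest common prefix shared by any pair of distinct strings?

10

Equivalently: take the maximum, over all pairs, of their longest common prefix length.
"eyljnygjqq" and "eyljnygjqqh" agree on "eyljnygjqq" (10 characters) before diverging; nothing deeper is shared.
Longest shared-prefix length: 10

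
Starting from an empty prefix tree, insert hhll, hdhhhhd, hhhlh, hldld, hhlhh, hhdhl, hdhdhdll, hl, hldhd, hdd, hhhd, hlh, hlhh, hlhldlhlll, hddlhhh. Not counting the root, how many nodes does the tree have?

44

Count nodes per top-level branch (shared prefixes stored once):
  'h'-branch (hdd, hddlhhh, hdhdhdll, hdhhhhd, hhdhl, hhhd, hhhlh, hhlhh, hhll, hl, hldhd, hldld, hlh, hlhh, hlhldlhlll): 44 nodes
Sum: 44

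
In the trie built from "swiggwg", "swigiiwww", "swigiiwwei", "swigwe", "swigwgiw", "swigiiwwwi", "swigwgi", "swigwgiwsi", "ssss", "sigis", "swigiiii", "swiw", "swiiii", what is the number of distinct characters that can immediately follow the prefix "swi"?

3

The children of the "swi" node are the distinct next characters among strings starting with "swi".
Characters that immediately follow "swi" among the stored strings: {g, i, w}.
That node has 3 child edges.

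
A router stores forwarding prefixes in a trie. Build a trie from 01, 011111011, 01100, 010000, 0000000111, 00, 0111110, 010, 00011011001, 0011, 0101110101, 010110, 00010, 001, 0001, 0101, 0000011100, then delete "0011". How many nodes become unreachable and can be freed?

1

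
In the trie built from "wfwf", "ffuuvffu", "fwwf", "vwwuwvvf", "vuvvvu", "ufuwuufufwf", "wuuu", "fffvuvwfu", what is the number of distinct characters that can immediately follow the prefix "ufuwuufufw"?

1

Follow the path "ufuwuufufw" to its node, then look at its outgoing edges.
Distinct next characters after "ufuwuufufw": f.
That node has 1 child edge.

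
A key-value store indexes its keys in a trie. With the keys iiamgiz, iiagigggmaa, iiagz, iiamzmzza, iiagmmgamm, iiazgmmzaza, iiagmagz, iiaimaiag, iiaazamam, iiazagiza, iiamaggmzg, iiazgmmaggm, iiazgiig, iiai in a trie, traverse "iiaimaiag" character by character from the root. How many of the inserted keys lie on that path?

Walk "iiaimaiag" from the root; an end-of-word marker is hit whenever a stored word is a prefix of "iiaimaiag".
Prefixes of the query that are stored words: "iiai", "iiaimaiag"
Count: 2

2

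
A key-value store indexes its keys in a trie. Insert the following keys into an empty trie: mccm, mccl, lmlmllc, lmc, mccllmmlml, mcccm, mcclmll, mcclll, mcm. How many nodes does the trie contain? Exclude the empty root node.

26

Count nodes per top-level branch (shared prefixes stored once):
  'l'-branch (lmc, lmlmllc): 8 nodes
  'm'-branch (mcccm, mccl, mcclll, mccllmmlml, mcclmll, mccm, mcm): 18 nodes
Sum: 26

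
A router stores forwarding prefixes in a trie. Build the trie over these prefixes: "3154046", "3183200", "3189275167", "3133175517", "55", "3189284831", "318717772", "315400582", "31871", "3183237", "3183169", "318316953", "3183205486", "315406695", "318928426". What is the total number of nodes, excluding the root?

Insert word by word; a character creates a node only if that edge doesn't already exist:
  "3154046" → 7 new (3, 1, 5, 4, 0, 4, 6)
  "3183200" → prefix "31" already present; 5 new (8, 3, 2, 0, 0)
  "3189275167" → prefix "318" already present; 7 new (9, 2, 7, 5, 1, 6, 7)
  "3133175517" → prefix "31" already present; 8 new (3, 3, 1, 7, 5, 5, 1, 7)
  "55" → 2 new (5, 5)
  "3189284831" → prefix "31892" already present; 5 new (8, 4, 8, 3, 1)
  "318717772" → prefix "318" already present; 6 new (7, 1, 7, 7, 7, 2)
  "315400582" → prefix "31540" already present; 4 new (0, 5, 8, 2)
  "31871" → prefix "31871" already present; 0 new (none)
  "3183237" → prefix "31832" already present; 2 new (3, 7)
  "3183169" → prefix "3183" already present; 3 new (1, 6, 9)
  "318316953" → prefix "3183169" already present; 2 new (5, 3)
  "3183205486" → prefix "318320" already present; 4 new (5, 4, 8, 6)
  "315406695" → prefix "31540" already present; 4 new (6, 6, 9, 5)
  "318928426" → prefix "3189284" already present; 2 new (2, 6)
Total nodes = 7 + 5 + 7 + 8 + 2 + 5 + 6 + 4 + 0 + 2 + 3 + 2 + 4 + 4 + 2 = 61

61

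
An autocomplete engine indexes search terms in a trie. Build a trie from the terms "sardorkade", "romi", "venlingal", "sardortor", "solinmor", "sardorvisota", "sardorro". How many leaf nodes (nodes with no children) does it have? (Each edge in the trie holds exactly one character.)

7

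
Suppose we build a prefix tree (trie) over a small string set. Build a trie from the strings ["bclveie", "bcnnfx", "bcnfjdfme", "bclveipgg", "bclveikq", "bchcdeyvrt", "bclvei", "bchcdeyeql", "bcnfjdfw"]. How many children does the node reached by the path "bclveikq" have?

0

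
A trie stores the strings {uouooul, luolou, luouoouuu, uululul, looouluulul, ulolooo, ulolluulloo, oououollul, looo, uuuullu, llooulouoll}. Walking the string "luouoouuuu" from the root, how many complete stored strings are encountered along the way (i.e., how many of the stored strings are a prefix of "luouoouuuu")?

1

Traverse "luouoouuuu" character by character; count nodes along the way that are marked as word ends.
Prefixes of the query that are stored words: "luouoouuu"
Count: 1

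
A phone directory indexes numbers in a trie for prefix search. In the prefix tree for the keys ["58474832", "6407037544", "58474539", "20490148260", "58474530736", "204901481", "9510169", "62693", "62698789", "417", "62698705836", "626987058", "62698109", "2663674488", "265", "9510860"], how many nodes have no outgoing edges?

A leaf is a node with no children — equivalently, the end of a word that is not a proper prefix of any other stored word.
Those words: "204901481", "20490148260", "265", "2663674488", "417", "58474530736", "58474539", "58474832", "62693", "62698109", "62698705836", "62698789", "6407037544", "9510169", "9510860"
Leaf count: 15

15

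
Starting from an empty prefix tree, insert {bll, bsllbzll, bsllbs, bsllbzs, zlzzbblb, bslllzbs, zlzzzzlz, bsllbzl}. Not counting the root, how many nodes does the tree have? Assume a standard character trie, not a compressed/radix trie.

For each word, the new-node count is its length minus the longest prefix already in the trie:
  "bll" → 3 new (b, l, l)
  "bsllbzll" → prefix "b" already present; 7 new (s, l, l, b, z, l, l)
  "bsllbs" → prefix "bsllb" already present; 1 new (s)
  "bsllbzs" → prefix "bsllbz" already present; 1 new (s)
  "zlzzbblb" → 8 new (z, l, z, z, b, b, l, b)
  "bslllzbs" → prefix "bsll" already present; 4 new (l, z, b, s)
  "zlzzzzlz" → prefix "zlzz" already present; 4 new (z, z, l, z)
  "bsllbzl" → prefix "bsllbzl" already present; 0 new (none)
Total nodes = 3 + 7 + 1 + 1 + 8 + 4 + 4 + 0 = 28

28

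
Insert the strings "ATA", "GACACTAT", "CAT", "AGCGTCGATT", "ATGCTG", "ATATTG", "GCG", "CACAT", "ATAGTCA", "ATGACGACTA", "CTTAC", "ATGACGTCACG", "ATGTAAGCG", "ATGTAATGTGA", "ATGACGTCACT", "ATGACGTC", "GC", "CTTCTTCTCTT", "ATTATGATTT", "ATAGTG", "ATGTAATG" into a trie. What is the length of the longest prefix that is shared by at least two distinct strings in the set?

10

The deepest shared node is where two words last agree before diverging.
e.g. "ATGACGTCACG" and "ATGACGTCACT" share the prefix "ATGACGTCAC" of length 10; no pair shares a longer one.
Longest shared-prefix length: 10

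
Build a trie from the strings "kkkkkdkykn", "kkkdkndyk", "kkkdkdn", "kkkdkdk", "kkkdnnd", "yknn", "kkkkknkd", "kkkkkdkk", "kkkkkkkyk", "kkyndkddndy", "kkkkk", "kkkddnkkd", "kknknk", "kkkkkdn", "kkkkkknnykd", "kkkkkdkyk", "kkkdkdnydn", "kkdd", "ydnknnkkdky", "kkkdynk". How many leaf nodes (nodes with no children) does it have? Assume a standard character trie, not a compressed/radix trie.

17

A leaf is a node with no children — equivalently, the end of a word that is not a proper prefix of any other stored word.
Those words: "kkdd", "kkkddnkkd", "kkkdkdk", "kkkdkdnydn", "kkkdkndyk", "kkkdnnd", "kkkdynk", "kkkkkdkk", "kkkkkdkykn", "kkkkkdn", "kkkkkkkyk", "kkkkkknnykd", "kkkkknkd", "kknknk", "kkyndkddndy", "ydnknnkkdky", "yknn"
Leaf count: 17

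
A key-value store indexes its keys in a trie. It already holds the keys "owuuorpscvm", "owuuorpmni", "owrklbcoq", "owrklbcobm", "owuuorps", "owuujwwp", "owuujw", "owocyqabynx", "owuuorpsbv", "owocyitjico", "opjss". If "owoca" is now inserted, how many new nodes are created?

1

The longest prefix of "owoca" already in the trie is "owoc" (length 4).
So 5 − 4 = 1 new nodes.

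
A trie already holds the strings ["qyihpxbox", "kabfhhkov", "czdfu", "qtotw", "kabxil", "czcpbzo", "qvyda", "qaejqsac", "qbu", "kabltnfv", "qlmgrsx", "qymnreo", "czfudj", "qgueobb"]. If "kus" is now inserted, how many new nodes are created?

The longest prefix of "kus" already in the trie is "k" (length 1).
So 3 − 1 = 2 new nodes.

2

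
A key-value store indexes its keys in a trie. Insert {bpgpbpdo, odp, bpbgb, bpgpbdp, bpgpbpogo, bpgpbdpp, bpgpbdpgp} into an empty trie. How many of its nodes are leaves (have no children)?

6

A leaf is a node with no children — equivalently, the end of a word that is not a proper prefix of any other stored word.
Those words: "bpbgb", "bpgpbdpgp", "bpgpbdpp", "bpgpbpdo", "bpgpbpogo", "odp"
Leaf count: 6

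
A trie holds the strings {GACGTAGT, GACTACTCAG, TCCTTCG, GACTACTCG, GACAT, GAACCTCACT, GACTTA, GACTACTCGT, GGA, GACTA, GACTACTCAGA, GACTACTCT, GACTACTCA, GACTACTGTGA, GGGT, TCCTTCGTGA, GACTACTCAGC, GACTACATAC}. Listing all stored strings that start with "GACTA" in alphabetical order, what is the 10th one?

Filter for "GACTA…" and sort: "GACTA", "GACTACATAC", "GACTACTCA", "GACTACTCAG", "GACTACTCAGA", "GACTACTCAGC", "GACTACTCG", "GACTACTCGT", "GACTACTCT", "GACTACTGTGA"
Position 10: GACTACTGTGA

GACTACTGTGA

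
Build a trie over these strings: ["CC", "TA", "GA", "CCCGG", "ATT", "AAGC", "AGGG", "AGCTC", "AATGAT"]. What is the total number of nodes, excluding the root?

25

Count nodes per top-level branch (shared prefixes stored once):
  'A'-branch (AAGC, AATGAT, AGCTC, AGGG, ATT): 16 nodes
  'C'-branch (CC, CCCGG): 5 nodes
  'G'-branch (GA): 2 nodes
  'T'-branch (TA): 2 nodes
Sum: 25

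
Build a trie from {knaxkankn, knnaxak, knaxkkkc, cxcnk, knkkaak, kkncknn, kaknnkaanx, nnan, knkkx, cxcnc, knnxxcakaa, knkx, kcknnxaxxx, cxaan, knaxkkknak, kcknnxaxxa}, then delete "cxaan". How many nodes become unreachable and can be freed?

After clearing the end-marker at "cxaan", prune upward until reaching a node still needed by another word.
The suffix "aan" (3 nodes) is used only by "cxaan"; the node for "cx" still has the child "c", so pruning stops there.
Nodes removed: 3

3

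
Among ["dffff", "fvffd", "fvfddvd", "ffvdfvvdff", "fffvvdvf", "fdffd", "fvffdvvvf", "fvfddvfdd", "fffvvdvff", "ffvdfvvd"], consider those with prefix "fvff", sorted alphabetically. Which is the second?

Filter for "fvff…" and sort: "fvffd", "fvffdvvvf"
The 2nd is fvffdvvvf.

fvffdvvvf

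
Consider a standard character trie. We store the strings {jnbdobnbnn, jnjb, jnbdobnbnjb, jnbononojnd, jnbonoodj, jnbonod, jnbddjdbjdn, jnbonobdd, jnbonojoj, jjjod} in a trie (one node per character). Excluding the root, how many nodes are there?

For each word, the new-node count is its length minus the longest prefix already in the trie:
  "jnbdobnbnn" → 10 new (j, n, b, d, o, b, n, b, n, n)
  "jnjb" → prefix "jn" already present; 2 new (j, b)
  "jnbdobnbnjb" → prefix "jnbdobnbn" already present; 2 new (j, b)
  "jnbononojnd" → prefix "jnb" already present; 8 new (o, n, o, n, o, j, n, d)
  "jnbonoodj" → prefix "jnbono" already present; 3 new (o, d, j)
  "jnbonod" → prefix "jnbono" already present; 1 new (d)
  "jnbddjdbjdn" → prefix "jnbd" already present; 7 new (d, j, d, b, j, d, n)
  "jnbonobdd" → prefix "jnbono" already present; 3 new (b, d, d)
  "jnbonojoj" → prefix "jnbono" already present; 3 new (j, o, j)
  "jjjod" → prefix "j" already present; 4 new (j, j, o, d)
Total nodes = 10 + 2 + 2 + 8 + 3 + 1 + 7 + 3 + 3 + 4 = 43

43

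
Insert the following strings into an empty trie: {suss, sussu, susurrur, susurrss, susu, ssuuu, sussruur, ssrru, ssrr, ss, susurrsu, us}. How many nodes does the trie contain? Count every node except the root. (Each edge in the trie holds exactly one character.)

Trie structure (* marks end of a word):
(root)
├─ s
│  ├─ s *
│  │  ├─ r
│  │  │  └─ r *
│  │  │     └─ u *
│  │  └─ u
│  │     └─ u
│  │        └─ u *
│  └─ u
│     └─ s
│        ├─ s *
│        │  ├─ r
│        │  │  └─ u
│        │  │     └─ u
│        │  │        └─ r *
│        │  └─ u *
│        └─ u *
│           └─ r
│              └─ r
│                 ├─ s
│                 │  ├─ s *
│                 │  └─ u *
│                 └─ u
│                    └─ r *
└─ u
   └─ s *
Counting every labelled node above: 26.

26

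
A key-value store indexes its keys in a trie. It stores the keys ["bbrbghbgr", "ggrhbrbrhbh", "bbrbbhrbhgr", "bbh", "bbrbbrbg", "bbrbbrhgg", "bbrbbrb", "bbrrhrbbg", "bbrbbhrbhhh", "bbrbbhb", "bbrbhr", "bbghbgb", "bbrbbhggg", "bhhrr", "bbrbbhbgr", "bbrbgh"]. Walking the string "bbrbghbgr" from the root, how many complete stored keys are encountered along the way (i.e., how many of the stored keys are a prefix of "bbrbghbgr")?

Walk "bbrbghbgr" from the root; an end-of-word marker is hit whenever a stored word is a prefix of "bbrbghbgr".
Prefixes of the query that are stored words: "bbrbgh", "bbrbghbgr"
Count: 2

2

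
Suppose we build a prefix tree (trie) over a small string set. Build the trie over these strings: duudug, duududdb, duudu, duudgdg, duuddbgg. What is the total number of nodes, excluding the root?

Count nodes per top-level branch (shared prefixes stored once):
  'd'-branch (duuddbgg, duudgdg, duudu, duududdb, duudug): 16 nodes
Sum: 16

16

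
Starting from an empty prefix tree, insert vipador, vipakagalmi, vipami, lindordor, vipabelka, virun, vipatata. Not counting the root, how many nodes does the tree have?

Trie structure (* marks end of a word):
(root)
├─ l
│  └─ i
│     └─ n
│        └─ d
│           └─ o
│              └─ r
│                 └─ d
│                    └─ o
│                       └─ r *
└─ v
   └─ i
      ├─ p
      │  └─ a
      │     ├─ b
      │     │  └─ e
      │     │     └─ l
      │     │        └─ k
      │     │           └─ a *
      │     ├─ d
      │     │  └─ o
      │     │     └─ r *
      │     ├─ k
      │     │  └─ a
      │     │     └─ g
      │     │        └─ a
      │     │           └─ l
      │     │              └─ m
      │     │                 └─ i *
      │     ├─ m
      │     │  └─ i *
      │     └─ t
      │        └─ a
      │           └─ t
      │              └─ a *
      └─ r
         └─ u
            └─ n *
Counting every labelled node above: 37.

37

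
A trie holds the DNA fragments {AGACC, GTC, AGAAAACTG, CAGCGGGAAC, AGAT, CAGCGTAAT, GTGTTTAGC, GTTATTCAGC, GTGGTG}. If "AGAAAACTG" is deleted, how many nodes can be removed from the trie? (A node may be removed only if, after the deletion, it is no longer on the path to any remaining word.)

6

Walk "AGAAAACTG" from the leaf back toward the root, removing each node that no remaining word uses.
The suffix "AAACTG" (6 nodes) is used only by "AGAAAACTG"; the node for "AGA" still has the child "C", so pruning stops there.
Nodes removed: 6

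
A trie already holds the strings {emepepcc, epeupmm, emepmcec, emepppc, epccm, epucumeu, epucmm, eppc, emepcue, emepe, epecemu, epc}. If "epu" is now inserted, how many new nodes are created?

"epu" is already a full path in the trie; only an end-marker is added.
No new nodes are needed: 0.

0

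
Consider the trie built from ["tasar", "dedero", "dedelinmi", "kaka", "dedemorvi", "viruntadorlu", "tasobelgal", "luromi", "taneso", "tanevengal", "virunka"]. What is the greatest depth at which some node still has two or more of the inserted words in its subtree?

5

Equivalently: take the maximum, over all pairs, of their longest common prefix length.
e.g. "virunka" and "viruntadorlu" share the prefix "virun" of length 5; no pair shares a longer one.
Longest shared-prefix length: 5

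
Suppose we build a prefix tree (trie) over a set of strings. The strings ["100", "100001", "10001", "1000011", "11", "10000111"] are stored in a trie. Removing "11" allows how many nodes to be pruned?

A node on "11"'s path can go only if nothing else ends at it or branches off below it.
The suffix "1" (1 node) is used only by "11"; the node for "1" still has the child "0", so pruning stops there.
Nodes removed: 1

1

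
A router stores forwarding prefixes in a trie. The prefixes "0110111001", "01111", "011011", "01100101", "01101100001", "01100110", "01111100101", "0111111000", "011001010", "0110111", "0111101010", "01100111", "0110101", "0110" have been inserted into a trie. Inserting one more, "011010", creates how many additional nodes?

0

Every character of "011010" already lies on an existing path (it is a prefix of some stored word).
No new nodes are needed: 0.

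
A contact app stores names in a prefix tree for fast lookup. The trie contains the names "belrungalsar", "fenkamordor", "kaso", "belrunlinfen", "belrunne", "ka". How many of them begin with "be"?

3

Filter for entries beginning with "be":
Matches: "belrungalsar", "belrunlinfen", "belrunne"
Count: 3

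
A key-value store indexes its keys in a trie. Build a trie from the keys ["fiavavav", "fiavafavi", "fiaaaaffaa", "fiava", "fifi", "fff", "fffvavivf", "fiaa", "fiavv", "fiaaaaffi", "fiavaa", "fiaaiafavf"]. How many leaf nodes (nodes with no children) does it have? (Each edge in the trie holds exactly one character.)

Leaves are exactly the stored words that no other stored word extends.
Those words: "fffvavivf", "fiaaaaffaa", "fiaaaaffi", "fiaaiafavf", "fiavaa", "fiavafavi", "fiavavav", "fiavv", "fifi"
Leaf count: 9

9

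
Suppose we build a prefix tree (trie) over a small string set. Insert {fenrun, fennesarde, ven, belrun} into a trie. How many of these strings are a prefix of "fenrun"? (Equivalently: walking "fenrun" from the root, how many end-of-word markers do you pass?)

Traverse "fenrun" character by character; count nodes along the way that are marked as word ends.
Prefixes of the query that are stored words: "fenrun"
Count: 1

1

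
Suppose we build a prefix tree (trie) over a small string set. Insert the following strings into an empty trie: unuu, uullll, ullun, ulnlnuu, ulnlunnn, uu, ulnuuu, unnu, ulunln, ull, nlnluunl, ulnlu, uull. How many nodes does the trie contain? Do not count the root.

39

Trace insertions, counting only characters that open a new branch:
  "unuu" → 4 new (u, n, u, u)
  "uullll" → prefix "u" already present; 5 new (u, l, l, l, l)
  "ullun" → prefix "u" already present; 4 new (l, l, u, n)
  "ulnlnuu" → prefix "ul" already present; 5 new (n, l, n, u, u)
  "ulnlunnn" → prefix "ulnl" already present; 4 new (u, n, n, n)
  "uu" → prefix "uu" already present; 0 new (none)
  "ulnuuu" → prefix "uln" already present; 3 new (u, u, u)
  "unnu" → prefix "un" already present; 2 new (n, u)
  "ulunln" → prefix "ul" already present; 4 new (u, n, l, n)
  "ull" → prefix "ull" already present; 0 new (none)
  "nlnluunl" → 8 new (n, l, n, l, u, u, n, l)
  "ulnlu" → prefix "ulnlu" already present; 0 new (none)
  "uull" → prefix "uull" already present; 0 new (none)
Total nodes = 4 + 5 + 4 + 5 + 4 + 0 + 3 + 2 + 4 + 0 + 8 + 0 + 0 = 39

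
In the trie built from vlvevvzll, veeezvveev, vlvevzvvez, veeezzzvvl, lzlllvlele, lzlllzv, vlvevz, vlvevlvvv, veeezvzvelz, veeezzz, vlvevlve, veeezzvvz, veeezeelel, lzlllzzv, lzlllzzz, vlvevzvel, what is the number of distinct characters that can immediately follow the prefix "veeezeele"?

1

Follow the path "veeezeele" to its node, then look at its outgoing edges.
Characters that immediately follow "veeezeele" among the stored strings: {l}.
That node has 1 child edge.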